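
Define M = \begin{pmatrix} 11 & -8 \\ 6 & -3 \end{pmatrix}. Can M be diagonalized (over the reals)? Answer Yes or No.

Yes

Characteristic polynomial: p(s) = s^2 - 8s + 15 = (s - 5)(s - 3).
All 2 eigenvalues are distinct, so M is diagonalizable.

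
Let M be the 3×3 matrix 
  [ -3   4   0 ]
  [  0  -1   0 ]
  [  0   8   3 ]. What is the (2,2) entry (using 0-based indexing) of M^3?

27

Characteristic polynomial: t^3 + t^2 - 9t - 9 = (t - 3)(t + 1)(t + 3), so the eigenvalues are -3, -1, 3.
t=-3: eigenvector (1, 0, 0).
t=-1: eigenvector (2, 1, -2).
t=3: eigenvector (0, 0, 1).
P = [[1, 2, 0], [0, 1, 0], [0, -2, 1]], D = diag(-3, -1, 3), P⁻¹ = [[1, -2, 0], [0, 1, 0], [0, 2, 1]].
M³ = P·diag(-27, -1, 27)·P⁻¹ = [[-27, 52, 0], [0, -1, 0], [0, 56, 27]].
The requested entry is 27.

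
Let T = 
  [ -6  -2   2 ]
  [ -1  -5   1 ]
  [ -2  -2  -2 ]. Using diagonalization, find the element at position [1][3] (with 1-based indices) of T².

-18

Characteristic polynomial: λ^3 + 13λ^2 + 56λ + 80 = (λ + 4)^2(λ + 5), so the eigenvalues are -5, -4, -4.
λ=-4: eigenvector (1, 0, 1).
λ=-4: eigenvector (0, 1, 1).
λ=-5: eigenvector (-2, -1, -2).
P = [[1, 0, -2], [0, 1, -1], [1, 1, -2]], D = diag(-4, -4, -5), P⁻¹ = [[-1, -2, 2], [-1, 0, 1], [-1, -1, 1]].
T² = P·diag(16, 16, 25)·P⁻¹ = [[34, 18, -18], [9, 25, -9], [18, 18, -2]].
The requested entry is -18.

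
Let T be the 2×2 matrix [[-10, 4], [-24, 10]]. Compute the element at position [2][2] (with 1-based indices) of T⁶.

64

Characteristic polynomial: r^2 - 4 = (r - 2)(r + 2), so the eigenvalues are -2, 2.
r=2: eigenvector (1, 3).
r=-2: eigenvector (-1, -2).
P = [[1, -1], [3, -2]], D = diag(2, -2), P⁻¹ = [[-2, 1], [-3, 1]].
T⁶ = P·diag(64, 64)·P⁻¹ = [[64, 0], [0, 64]].
The requested entry is 64.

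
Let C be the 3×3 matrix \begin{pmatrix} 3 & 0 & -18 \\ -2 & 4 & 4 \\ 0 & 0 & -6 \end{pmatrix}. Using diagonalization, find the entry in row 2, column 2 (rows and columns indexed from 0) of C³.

-216

Characteristic polynomial: t^3 - t^2 - 30t + 72 = (t - 4)(t - 3)(t + 6), so the eigenvalues are -6, 3, 4.
t=-6: eigenvector (2, 0, 1).
t=4: eigenvector (0, 1, 0).
t=3: eigenvector (1, 2, 0).
P = [[2, 0, 1], [0, 1, 2], [1, 0, 0]], D = diag(-6, 4, 3), P⁻¹ = [[0, 0, 1], [-2, 1, 4], [1, 0, -2]].
C³ = P·diag(-216, 64, 27)·P⁻¹ = [[27, 0, -486], [-74, 64, 148], [0, 0, -216]].
The requested entry is -216.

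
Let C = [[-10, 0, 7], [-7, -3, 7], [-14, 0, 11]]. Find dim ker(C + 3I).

2

C + 3I = [[-7, 0, 7], [-7, 0, 7], [-14, 0, 14]].
This matrix has rank 1, so its null space has dimension 3 − 1 = 2.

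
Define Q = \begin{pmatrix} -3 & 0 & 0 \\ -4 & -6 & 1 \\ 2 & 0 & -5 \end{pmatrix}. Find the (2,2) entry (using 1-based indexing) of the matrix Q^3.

-216

Characteristic polynomial: s^3 + 14s^2 + 63s + 90 = (s + 3)(s + 5)(s + 6), so the eigenvalues are -6, -5, -3.
s=-3: eigenvector (1, -1, 1).
s=-6: eigenvector (0, 1, 0).
s=-5: eigenvector (0, 1, 1).
P = [[1, 0, 0], [-1, 1, 1], [1, 0, 1]], D = diag(-3, -6, -5), P⁻¹ = [[1, 0, 0], [2, 1, -1], [-1, 0, 1]].
Q³ = P·diag(-27, -216, -125)·P⁻¹ = [[-27, 0, 0], [-280, -216, 91], [98, 0, -125]].
The requested entry is -216.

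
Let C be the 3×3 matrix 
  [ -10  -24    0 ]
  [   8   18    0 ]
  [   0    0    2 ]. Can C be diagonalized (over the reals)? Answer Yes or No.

Yes

Characteristic polynomial: p(λ) = λ^3 - 10λ^2 + 28λ - 24 = (λ - 6)(λ - 2)^2.
λ = 2 has algebraic multiplicity 2; rank(C − 2I) = 1, so geometric multiplicity = 2.
Every eigenvalue has geometric = algebraic multiplicity, so C is diagonalizable.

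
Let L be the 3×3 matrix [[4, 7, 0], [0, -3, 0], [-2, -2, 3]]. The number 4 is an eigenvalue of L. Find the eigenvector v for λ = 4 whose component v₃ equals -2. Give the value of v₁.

L − 4I = [[0, 7, 0], [0, -7, 0], [-2, -2, -1]].
Solving (L − 4I)v = 0 gives the eigenspace spanned by (1, 0, -2).
With v₃ = -2, v = (1, 0, -2), so v₁ = 1.

1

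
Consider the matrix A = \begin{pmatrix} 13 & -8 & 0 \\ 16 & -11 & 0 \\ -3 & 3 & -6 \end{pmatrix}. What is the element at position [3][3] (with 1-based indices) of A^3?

Characteristic polynomial: t^3 + 4t^2 - 27t - 90 = (t - 5)(t + 3)(t + 6), so the eigenvalues are -6, -3, 5.
t=-3: eigenvector (-1, -2, -1).
t=5: eigenvector (1, 1, 0).
t=-6: eigenvector (0, 0, 1).
P = [[-1, 1, 0], [-2, 1, 0], [-1, 0, 1]], D = diag(-3, 5, -6), P⁻¹ = [[1, -1, 0], [2, -1, 0], [1, -1, 1]].
A³ = P·diag(-27, 125, -216)·P⁻¹ = [[277, -152, 0], [304, -179, 0], [-189, 189, -216]].
The requested entry is -216.

-216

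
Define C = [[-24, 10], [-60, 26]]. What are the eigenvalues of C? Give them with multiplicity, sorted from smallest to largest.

-4, 6

Characteristic polynomial: p(t) = t^2 - 2t - 24 = (t - 6)(t + 4).
Roots (with multiplicity): -4, 6.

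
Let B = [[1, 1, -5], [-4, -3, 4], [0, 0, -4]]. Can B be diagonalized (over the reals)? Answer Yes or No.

No

Characteristic polynomial: p(λ) = λ^3 + 6λ^2 + 9λ + 4 = (λ + 1)^2(λ + 4).
λ = -1 has algebraic multiplicity 2; rank(B + 1I) = 2, so geometric multiplicity = 1.
Geometric multiplicity < algebraic multiplicity, so B is not diagonalizable.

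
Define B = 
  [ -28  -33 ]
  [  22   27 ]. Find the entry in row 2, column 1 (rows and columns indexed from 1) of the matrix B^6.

-62062

Characteristic polynomial: μ^2 + μ - 30 = (μ - 5)(μ + 6), so the eigenvalues are -6, 5.
μ=-6: eigenvector (3, -2).
μ=5: eigenvector (1, -1).
P = [[3, 1], [-2, -1]], D = diag(-6, 5), P⁻¹ = [[1, 1], [-2, -3]].
B⁶ = P·diag(46656, 15625)·P⁻¹ = [[108718, 93093], [-62062, -46437]].
The requested entry is -62062.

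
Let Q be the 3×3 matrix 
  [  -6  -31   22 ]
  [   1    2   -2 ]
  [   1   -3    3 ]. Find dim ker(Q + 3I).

1

Q + 3I = [[-3, -31, 22], [1, 5, -2], [1, -3, 6]].
This matrix has rank 2, so its null space has dimension 3 − 2 = 1.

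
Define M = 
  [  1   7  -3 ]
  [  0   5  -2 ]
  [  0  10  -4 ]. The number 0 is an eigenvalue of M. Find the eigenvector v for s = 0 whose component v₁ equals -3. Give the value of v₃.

-15

M = [[1, 7, -3], [0, 5, -2], [0, 10, -4]].
Solving (M)v = 0 gives the eigenspace spanned by (-3, -6, -15).
With v₁ = -3, v = (-3, -6, -15), so v₃ = -15.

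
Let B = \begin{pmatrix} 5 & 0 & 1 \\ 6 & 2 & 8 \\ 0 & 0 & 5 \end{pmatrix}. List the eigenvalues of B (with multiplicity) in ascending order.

Characteristic polynomial: p(μ) = μ^3 - 12μ^2 + 45μ - 50 = (μ - 5)^2(μ - 2).
Roots (with multiplicity): 2, 5, 5.

2, 5, 5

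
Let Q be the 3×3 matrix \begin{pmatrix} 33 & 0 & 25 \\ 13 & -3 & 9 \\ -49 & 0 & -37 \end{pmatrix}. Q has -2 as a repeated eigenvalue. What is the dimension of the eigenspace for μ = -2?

Q + 2I = [[35, 0, 25], [13, -1, 9], [-49, 0, -35]].
This matrix has rank 2, so its null space has dimension 3 − 2 = 1.

1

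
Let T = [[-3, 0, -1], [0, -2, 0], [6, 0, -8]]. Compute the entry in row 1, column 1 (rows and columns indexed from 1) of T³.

Characteristic polynomial: r^3 + 13r^2 + 52r + 60 = (r + 2)(r + 5)(r + 6), so the eigenvalues are -6, -5, -2.
r=-5: eigenvector (1, 0, 2).
r=-2: eigenvector (0, 1, 0).
r=-6: eigenvector (1, 0, 3).
P = [[1, 0, 1], [0, 1, 0], [2, 0, 3]], D = diag(-5, -2, -6), P⁻¹ = [[3, 0, -1], [0, 1, 0], [-2, 0, 1]].
T³ = P·diag(-125, -8, -216)·P⁻¹ = [[57, 0, -91], [0, -8, 0], [546, 0, -398]].
The requested entry is 57.

57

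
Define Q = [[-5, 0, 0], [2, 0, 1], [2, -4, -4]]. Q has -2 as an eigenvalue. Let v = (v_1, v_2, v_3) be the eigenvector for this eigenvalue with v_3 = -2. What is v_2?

1

Q + 2I = [[-3, 0, 0], [2, 2, 1], [2, -4, -2]].
Solving (Q + 2I)v = 0 gives the eigenspace spanned by (0, 1, -2).
With v_3 = -2, v = (0, 1, -2), so v_2 = 1.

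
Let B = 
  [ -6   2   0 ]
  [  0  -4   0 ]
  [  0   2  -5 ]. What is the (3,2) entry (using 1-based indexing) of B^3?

122

Characteristic polynomial: r^3 + 15r^2 + 74r + 120 = (r + 4)(r + 5)(r + 6), so the eigenvalues are -6, -5, -4.
r=-6: eigenvector (1, 0, 0).
r=-4: eigenvector (1, 1, 2).
r=-5: eigenvector (0, 0, 1).
P = [[1, 1, 0], [0, 1, 0], [0, 2, 1]], D = diag(-6, -4, -5), P⁻¹ = [[1, -1, 0], [0, 1, 0], [0, -2, 1]].
B³ = P·diag(-216, -64, -125)·P⁻¹ = [[-216, 152, 0], [0, -64, 0], [0, 122, -125]].
The requested entry is 122.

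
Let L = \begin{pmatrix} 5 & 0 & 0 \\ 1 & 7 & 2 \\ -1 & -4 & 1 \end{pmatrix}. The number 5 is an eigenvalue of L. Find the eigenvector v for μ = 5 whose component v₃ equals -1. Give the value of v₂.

L − 5I = [[0, 0, 0], [1, 2, 2], [-1, -4, -4]].
Solving (L − 5I)v = 0 gives the eigenspace spanned by (0, 1, -1).
With v₃ = -1, v = (0, 1, -1), so v₂ = 1.

1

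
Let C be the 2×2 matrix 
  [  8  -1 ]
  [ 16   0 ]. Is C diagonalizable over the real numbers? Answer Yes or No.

No

Characteristic polynomial: p(λ) = λ^2 - 8λ + 16 = (λ - 4)^2.
λ = 4 has algebraic multiplicity 2; rank(C − 4I) = 1, so geometric multiplicity = 1.
Geometric multiplicity < algebraic multiplicity, so C is not diagonalizable.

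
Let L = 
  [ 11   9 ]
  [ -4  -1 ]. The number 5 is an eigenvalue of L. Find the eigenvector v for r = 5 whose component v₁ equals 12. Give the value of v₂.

L − 5I = [[6, 9], [-4, -6]].
Solving (L − 5I)v = 0 gives the eigenspace spanned by (12, -8).
With v₁ = 12, v = (12, -8), so v₂ = -8.

-8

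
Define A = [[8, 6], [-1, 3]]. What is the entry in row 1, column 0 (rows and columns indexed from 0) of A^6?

Characteristic polynomial: s^2 - 11s + 30 = (s - 6)(s - 5), so the eigenvalues are 5, 6.
s=5: eigenvector (-2, 1).
s=6: eigenvector (-3, 1).
P = [[-2, -3], [1, 1]], D = diag(5, 6), P⁻¹ = [[1, 3], [-1, -2]].
A⁶ = P·diag(15625, 46656)·P⁻¹ = [[108718, 186186], [-31031, -46437]].
The requested entry is -31031.

-31031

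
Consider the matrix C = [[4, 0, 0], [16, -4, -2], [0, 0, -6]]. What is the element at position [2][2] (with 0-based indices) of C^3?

Characteristic polynomial: λ^3 + 6λ^2 - 16λ - 96 = (λ - 4)(λ + 4)(λ + 6), so the eigenvalues are -6, -4, 4.
λ=-6: eigenvector (0, 1, 1).
λ=-4: eigenvector (0, 1, 0).
λ=4: eigenvector (1, 2, 0).
P = [[0, 0, 1], [1, 1, 2], [1, 0, 0]], D = diag(-6, -4, 4), P⁻¹ = [[0, 0, 1], [-2, 1, -1], [1, 0, 0]].
C³ = P·diag(-216, -64, 64)·P⁻¹ = [[64, 0, 0], [256, -64, -152], [0, 0, -216]].
The requested entry is -216.

-216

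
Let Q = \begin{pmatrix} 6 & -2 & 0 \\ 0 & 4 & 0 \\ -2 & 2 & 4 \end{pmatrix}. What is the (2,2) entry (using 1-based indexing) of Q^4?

Characteristic polynomial: t^3 - 14t^2 + 64t - 96 = (t - 6)(t - 4)^2, so the eigenvalues are 4, 4, 6.
t=6: eigenvector (1, 0, -1).
t=4: eigenvector (0, 0, 1).
t=4: eigenvector (1, 1, 0).
P = [[1, 0, 1], [0, 0, 1], [-1, 1, 0]], D = diag(6, 4, 4), P⁻¹ = [[1, -1, 0], [1, -1, 1], [0, 1, 0]].
Q⁴ = P·diag(1296, 256, 256)·P⁻¹ = [[1296, -1040, 0], [0, 256, 0], [-1040, 1040, 256]].
The requested entry is 256.

256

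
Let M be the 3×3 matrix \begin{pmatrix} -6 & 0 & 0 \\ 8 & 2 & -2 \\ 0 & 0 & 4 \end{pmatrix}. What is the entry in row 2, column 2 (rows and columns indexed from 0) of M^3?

Characteristic polynomial: r^3 - 28r + 48 = (r - 4)(r - 2)(r + 6), so the eigenvalues are -6, 2, 4.
r=-6: eigenvector (1, -1, 0).
r=2: eigenvector (0, 1, 0).
r=4: eigenvector (0, -1, 1).
P = [[1, 0, 0], [-1, 1, -1], [0, 0, 1]], D = diag(-6, 2, 4), P⁻¹ = [[1, 0, 0], [1, 1, 1], [0, 0, 1]].
M³ = P·diag(-216, 8, 64)·P⁻¹ = [[-216, 0, 0], [224, 8, -56], [0, 0, 64]].
The requested entry is 64.

64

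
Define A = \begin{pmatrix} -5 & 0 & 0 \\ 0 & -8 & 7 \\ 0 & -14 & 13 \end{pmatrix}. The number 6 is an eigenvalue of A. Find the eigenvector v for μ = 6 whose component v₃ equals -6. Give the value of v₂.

-3

A − 6I = [[-11, 0, 0], [0, -14, 7], [0, -14, 7]].
Solving (A − 6I)v = 0 gives the eigenspace spanned by (0, -3, -6).
With v₃ = -6, v = (0, -3, -6), so v₂ = -3.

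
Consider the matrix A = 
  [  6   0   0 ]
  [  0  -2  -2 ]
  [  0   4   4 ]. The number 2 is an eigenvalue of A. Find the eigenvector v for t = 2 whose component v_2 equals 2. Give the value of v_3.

-4

A − 2I = [[4, 0, 0], [0, -4, -2], [0, 4, 2]].
Solving (A − 2I)v = 0 gives the eigenspace spanned by (0, 2, -4).
With v_2 = 2, v = (0, 2, -4), so v_3 = -4.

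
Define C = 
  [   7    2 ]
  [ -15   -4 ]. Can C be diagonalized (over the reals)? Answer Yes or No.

Yes

Characteristic polynomial: p(λ) = λ^2 - 3λ + 2 = (λ - 2)(λ - 1).
All 2 eigenvalues are distinct, so C is diagonalizable.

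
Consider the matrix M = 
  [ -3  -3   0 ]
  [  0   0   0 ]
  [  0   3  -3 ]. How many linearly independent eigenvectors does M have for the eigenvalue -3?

2

M + 3I = [[0, -3, 0], [0, 3, 0], [0, 3, 0]].
This matrix has rank 1, so its null space has dimension 3 − 1 = 2.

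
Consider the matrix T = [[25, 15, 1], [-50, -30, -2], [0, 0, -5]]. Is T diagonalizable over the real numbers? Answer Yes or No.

Characteristic polynomial: p(μ) = μ^3 + 10μ^2 + 25μ = μ(μ + 5)^2.
μ = -5 has algebraic multiplicity 2; rank(T + 5I) = 2, so geometric multiplicity = 1.
Geometric multiplicity < algebraic multiplicity, so T is not diagonalizable.

No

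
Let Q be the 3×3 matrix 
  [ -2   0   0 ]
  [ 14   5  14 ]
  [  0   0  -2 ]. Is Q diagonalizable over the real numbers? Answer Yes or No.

Yes

Characteristic polynomial: p(μ) = μ^3 - μ^2 - 16μ - 20 = (μ - 5)(μ + 2)^2.
μ = -2 has algebraic multiplicity 2; rank(Q + 2I) = 1, so geometric multiplicity = 2.
Every eigenvalue has geometric = algebraic multiplicity, so Q is diagonalizable.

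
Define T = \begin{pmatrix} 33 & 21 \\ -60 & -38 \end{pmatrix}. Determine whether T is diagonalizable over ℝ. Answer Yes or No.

Characteristic polynomial: p(r) = r^2 + 5r + 6 = (r + 2)(r + 3).
All 2 eigenvalues are distinct, so T is diagonalizable.

Yes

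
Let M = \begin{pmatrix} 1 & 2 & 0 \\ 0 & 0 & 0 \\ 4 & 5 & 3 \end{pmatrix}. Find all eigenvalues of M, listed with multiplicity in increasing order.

0, 1, 3

Characteristic polynomial: p(t) = t^3 - 4t^2 + 3t = t(t - 3)(t - 1).
Roots (with multiplicity): 0, 1, 3.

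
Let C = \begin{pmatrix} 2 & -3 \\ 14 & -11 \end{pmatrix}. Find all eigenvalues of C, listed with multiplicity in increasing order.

-5, -4

Characteristic polynomial: p(r) = r^2 + 9r + 20 = (r + 4)(r + 5).
Roots (with multiplicity): -5, -4.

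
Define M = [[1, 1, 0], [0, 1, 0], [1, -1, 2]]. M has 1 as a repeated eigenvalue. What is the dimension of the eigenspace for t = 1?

M − 1I = [[0, 1, 0], [0, 0, 0], [1, -1, 1]].
This matrix has rank 2, so its null space has dimension 3 − 2 = 1.

1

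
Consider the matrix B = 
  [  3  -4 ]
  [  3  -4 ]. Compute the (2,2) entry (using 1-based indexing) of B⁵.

Characteristic polynomial: λ^2 + λ = λ(λ + 1), so the eigenvalues are -1, 0.
λ=-1: eigenvector (1, 1).
λ=0: eigenvector (-4, -3).
P = [[1, -4], [1, -3]], D = diag(-1, 0), P⁻¹ = [[-3, 4], [-1, 1]].
B⁵ = P·diag(-1, 0)·P⁻¹ = [[3, -4], [3, -4]].
The requested entry is -4.

-4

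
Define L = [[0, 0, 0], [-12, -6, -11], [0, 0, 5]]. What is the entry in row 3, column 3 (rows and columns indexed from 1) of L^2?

25

Characteristic polynomial: r^3 + r^2 - 30r = r(r - 5)(r + 6), so the eigenvalues are -6, 0, 5.
r=-6: eigenvector (0, -1, 0).
r=0: eigenvector (1, -2, 0).
r=5: eigenvector (0, 1, -1).
P = [[0, 1, 0], [-1, -2, 1], [0, 0, -1]], D = diag(-6, 0, 5), P⁻¹ = [[-2, -1, -1], [1, 0, 0], [0, 0, -1]].
L² = P·diag(36, 0, 25)·P⁻¹ = [[0, 0, 0], [72, 36, 11], [0, 0, 25]].
The requested entry is 25.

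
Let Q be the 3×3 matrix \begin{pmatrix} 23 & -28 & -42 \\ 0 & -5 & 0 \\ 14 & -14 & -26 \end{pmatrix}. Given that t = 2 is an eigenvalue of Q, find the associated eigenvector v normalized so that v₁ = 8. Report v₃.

4

Q − 2I = [[21, -28, -42], [0, -7, 0], [14, -14, -28]].
Solving (Q − 2I)v = 0 gives the eigenspace spanned by (8, 0, 4).
With v₁ = 8, v = (8, 0, 4), so v₃ = 4.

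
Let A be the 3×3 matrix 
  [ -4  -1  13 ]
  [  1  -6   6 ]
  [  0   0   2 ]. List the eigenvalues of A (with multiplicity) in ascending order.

Characteristic polynomial: p(r) = r^3 + 8r^2 + 5r - 50 = (r - 2)(r + 5)^2.
Roots (with multiplicity): -5, -5, 2.

-5, -5, 2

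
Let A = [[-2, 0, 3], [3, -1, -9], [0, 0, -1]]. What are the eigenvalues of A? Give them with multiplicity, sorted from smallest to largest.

Characteristic polynomial: p(t) = t^3 + 4t^2 + 5t + 2 = (t + 1)^2(t + 2).
Roots (with multiplicity): -2, -1, -1.

-2, -1, -1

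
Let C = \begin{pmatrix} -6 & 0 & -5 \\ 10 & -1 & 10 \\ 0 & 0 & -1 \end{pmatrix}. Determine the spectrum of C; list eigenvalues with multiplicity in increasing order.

-6, -1, -1

Characteristic polynomial: p(r) = r^3 + 8r^2 + 13r + 6 = (r + 1)^2(r + 6).
Roots (with multiplicity): -6, -1, -1.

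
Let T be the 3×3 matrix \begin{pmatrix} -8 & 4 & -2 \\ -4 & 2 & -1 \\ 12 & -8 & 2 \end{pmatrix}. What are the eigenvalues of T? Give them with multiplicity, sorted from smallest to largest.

Characteristic polynomial: p(s) = s^3 + 4s^2 + 4s = s(s + 2)^2.
Roots (with multiplicity): -2, -2, 0.

-2, -2, 0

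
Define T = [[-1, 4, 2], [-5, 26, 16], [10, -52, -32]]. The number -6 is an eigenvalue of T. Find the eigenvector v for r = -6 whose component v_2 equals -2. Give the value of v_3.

T + 6I = [[5, 4, 2], [-5, 32, 16], [10, -52, -26]].
Solving (T + 6I)v = 0 gives the eigenspace spanned by (0, -2, 4).
With v_2 = -2, v = (0, -2, 4), so v_3 = 4.

4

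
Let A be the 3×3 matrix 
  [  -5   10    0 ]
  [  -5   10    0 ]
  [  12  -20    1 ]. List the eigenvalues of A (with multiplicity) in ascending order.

0, 1, 5

Characteristic polynomial: p(λ) = λ^3 - 6λ^2 + 5λ = λ(λ - 5)(λ - 1).
Roots (with multiplicity): 0, 1, 5.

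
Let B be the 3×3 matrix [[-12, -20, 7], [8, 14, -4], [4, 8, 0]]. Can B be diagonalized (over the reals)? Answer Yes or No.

No

Characteristic polynomial: p(s) = s^3 - 2s^2 - 4s + 8 = (s - 2)^2(s + 2).
s = 2 has algebraic multiplicity 2; rank(B − 2I) = 2, so geometric multiplicity = 1.
Geometric multiplicity < algebraic multiplicity, so B is not diagonalizable.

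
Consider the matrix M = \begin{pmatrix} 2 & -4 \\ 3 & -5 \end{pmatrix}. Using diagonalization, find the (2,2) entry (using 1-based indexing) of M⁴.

61

Characteristic polynomial: s^2 + 3s + 2 = (s + 1)(s + 2), so the eigenvalues are -2, -1.
s=-2: eigenvector (1, 1).
s=-1: eigenvector (4, 3).
P = [[1, 4], [1, 3]], D = diag(-2, -1), P⁻¹ = [[-3, 4], [1, -1]].
M⁴ = P·diag(16, 1)·P⁻¹ = [[-44, 60], [-45, 61]].
The requested entry is 61.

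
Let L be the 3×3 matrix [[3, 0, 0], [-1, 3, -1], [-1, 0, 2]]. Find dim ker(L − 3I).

2

L − 3I = [[0, 0, 0], [-1, 0, -1], [-1, 0, -1]].
This matrix has rank 1, so its null space has dimension 3 − 1 = 2.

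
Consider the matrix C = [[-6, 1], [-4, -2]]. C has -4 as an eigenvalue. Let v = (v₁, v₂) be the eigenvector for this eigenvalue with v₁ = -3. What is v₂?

-6

C + 4I = [[-2, 1], [-4, 2]].
Solving (C + 4I)v = 0 gives the eigenspace spanned by (-3, -6).
With v₁ = -3, v = (-3, -6), so v₂ = -6.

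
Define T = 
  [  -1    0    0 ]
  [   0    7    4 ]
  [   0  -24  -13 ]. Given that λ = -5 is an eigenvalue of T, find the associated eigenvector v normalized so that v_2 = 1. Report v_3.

-3

T + 5I = [[4, 0, 0], [0, 12, 4], [0, -24, -8]].
Solving (T + 5I)v = 0 gives the eigenspace spanned by (0, 1, -3).
With v_2 = 1, v = (0, 1, -3), so v_3 = -3.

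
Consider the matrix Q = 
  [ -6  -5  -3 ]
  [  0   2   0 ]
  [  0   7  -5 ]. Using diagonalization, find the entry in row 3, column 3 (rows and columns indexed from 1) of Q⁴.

Characteristic polynomial: s^3 + 9s^2 + 8s - 60 = (s - 2)(s + 5)(s + 6), so the eigenvalues are -6, -5, 2.
s=-6: eigenvector (1, 0, 0).
s=2: eigenvector (-1, 1, 1).
s=-5: eigenvector (-3, 0, 1).
P = [[1, -1, -3], [0, 1, 0], [0, 1, 1]], D = diag(-6, 2, -5), P⁻¹ = [[1, -2, 3], [0, 1, 0], [0, -1, 1]].
Q⁴ = P·diag(1296, 16, 625)·P⁻¹ = [[1296, -733, 2013], [0, 16, 0], [0, -609, 625]].
The requested entry is 625.

625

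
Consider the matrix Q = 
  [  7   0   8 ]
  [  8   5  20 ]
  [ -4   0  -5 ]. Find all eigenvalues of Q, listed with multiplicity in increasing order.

Characteristic polynomial: p(t) = t^3 - 7t^2 + 7t + 15 = (t - 5)(t - 3)(t + 1).
Roots (with multiplicity): -1, 3, 5.

-1, 3, 5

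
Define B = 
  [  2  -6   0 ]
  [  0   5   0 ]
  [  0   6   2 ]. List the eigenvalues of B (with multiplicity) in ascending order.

2, 2, 5

Characteristic polynomial: p(λ) = λ^3 - 9λ^2 + 24λ - 20 = (λ - 5)(λ - 2)^2.
Roots (with multiplicity): 2, 2, 5.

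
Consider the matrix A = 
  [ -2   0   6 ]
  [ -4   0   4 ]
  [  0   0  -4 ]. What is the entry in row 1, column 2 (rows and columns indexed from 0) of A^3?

208

Characteristic polynomial: s^3 + 6s^2 + 8s = s(s + 2)(s + 4), so the eigenvalues are -4, -2, 0.
s=0: eigenvector (0, 1, 0).
s=-4: eigenvector (3, 4, -1).
s=-2: eigenvector (1, 2, 0).
P = [[0, 3, 1], [1, 4, 2], [0, -1, 0]], D = diag(0, -4, -2), P⁻¹ = [[-2, 1, -2], [0, 0, -1], [1, 0, 3]].
A³ = P·diag(0, -64, -8)·P⁻¹ = [[-8, 0, 168], [-16, 0, 208], [0, 0, -64]].
The requested entry is 208.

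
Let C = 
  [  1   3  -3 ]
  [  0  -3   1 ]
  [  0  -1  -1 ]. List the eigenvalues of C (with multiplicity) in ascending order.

-2, -2, 1

Characteristic polynomial: p(r) = r^3 + 3r^2 - 4 = (r - 1)(r + 2)^2.
Roots (with multiplicity): -2, -2, 1.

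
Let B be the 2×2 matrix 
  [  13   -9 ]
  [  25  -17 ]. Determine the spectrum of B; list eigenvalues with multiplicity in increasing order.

-2, -2

Characteristic polynomial: p(μ) = μ^2 + 4μ + 4 = (μ + 2)^2.
Roots (with multiplicity): -2, -2.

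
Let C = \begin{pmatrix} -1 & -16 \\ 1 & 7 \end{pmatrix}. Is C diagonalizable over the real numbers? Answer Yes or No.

No

Characteristic polynomial: p(λ) = λ^2 - 6λ + 9 = (λ - 3)^2.
λ = 3 has algebraic multiplicity 2; rank(C − 3I) = 1, so geometric multiplicity = 1.
Geometric multiplicity < algebraic multiplicity, so C is not diagonalizable.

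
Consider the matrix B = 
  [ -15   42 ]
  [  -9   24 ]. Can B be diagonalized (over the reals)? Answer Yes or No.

Yes

Characteristic polynomial: p(μ) = μ^2 - 9μ + 18 = (μ - 6)(μ - 3).
All 2 eigenvalues are distinct, so B is diagonalizable.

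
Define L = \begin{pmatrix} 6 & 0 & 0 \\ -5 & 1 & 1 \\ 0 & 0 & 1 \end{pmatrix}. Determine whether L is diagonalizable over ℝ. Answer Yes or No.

Characteristic polynomial: p(s) = s^3 - 8s^2 + 13s - 6 = (s - 6)(s - 1)^2.
s = 1 has algebraic multiplicity 2; rank(L − 1I) = 2, so geometric multiplicity = 1.
Geometric multiplicity < algebraic multiplicity, so L is not diagonalizable.

No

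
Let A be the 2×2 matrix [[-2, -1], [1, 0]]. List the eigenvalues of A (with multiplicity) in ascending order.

Characteristic polynomial: p(μ) = μ^2 + 2μ + 1 = (μ + 1)^2.
Roots (with multiplicity): -1, -1.

-1, -1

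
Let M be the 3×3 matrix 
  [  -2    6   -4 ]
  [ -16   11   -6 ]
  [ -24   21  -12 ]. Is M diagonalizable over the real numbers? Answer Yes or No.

Yes

Characteristic polynomial: p(λ) = λ^3 + 3λ^2 - 4λ - 12 = (λ - 2)(λ + 2)(λ + 3).
All 3 eigenvalues are distinct, so M is diagonalizable.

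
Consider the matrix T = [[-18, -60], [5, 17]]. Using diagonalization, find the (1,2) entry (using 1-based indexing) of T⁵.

-3300

Characteristic polynomial: λ^2 + λ - 6 = (λ - 2)(λ + 3), so the eigenvalues are -3, 2.
λ=-3: eigenvector (4, -1).
λ=2: eigenvector (-3, 1).
P = [[4, -3], [-1, 1]], D = diag(-3, 2), P⁻¹ = [[1, 3], [1, 4]].
T⁵ = P·diag(-243, 32)·P⁻¹ = [[-1068, -3300], [275, 857]].
The requested entry is -3300.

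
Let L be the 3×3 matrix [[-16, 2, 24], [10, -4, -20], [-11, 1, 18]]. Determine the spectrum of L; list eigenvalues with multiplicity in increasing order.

Characteristic polynomial: p(r) = r^3 + 2r^2 - 32r - 96 = (r - 6)(r + 4)^2.
Roots (with multiplicity): -4, -4, 6.

-4, -4, 6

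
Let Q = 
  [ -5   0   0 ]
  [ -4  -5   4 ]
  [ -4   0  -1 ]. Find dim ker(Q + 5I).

2

Q + 5I = [[0, 0, 0], [-4, 0, 4], [-4, 0, 4]].
This matrix has rank 1, so its null space has dimension 3 − 1 = 2.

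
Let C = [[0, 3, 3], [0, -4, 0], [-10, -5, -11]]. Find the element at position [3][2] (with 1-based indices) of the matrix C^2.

45

Characteristic polynomial: μ^3 + 15μ^2 + 74μ + 120 = (μ + 4)(μ + 5)(μ + 6), so the eigenvalues are -6, -5, -4.
μ=-6: eigenvector (1, 0, -2).
μ=-4: eigenvector (3, 1, -5).
μ=-5: eigenvector (3, 0, -5).
P = [[1, 3, 3], [0, 1, 0], [-2, -5, -5]], D = diag(-6, -4, -5), P⁻¹ = [[-5, 0, -3], [0, 1, 0], [2, -1, 1]].
C² = P·diag(36, 16, 25)·P⁻¹ = [[-30, -27, -33], [0, 16, 0], [110, 45, 91]].
The requested entry is 45.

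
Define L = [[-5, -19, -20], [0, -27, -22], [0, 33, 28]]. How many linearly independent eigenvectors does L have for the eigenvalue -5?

1

L + 5I = [[0, -19, -20], [0, -22, -22], [0, 33, 33]].
This matrix has rank 2, so its null space has dimension 3 − 2 = 1.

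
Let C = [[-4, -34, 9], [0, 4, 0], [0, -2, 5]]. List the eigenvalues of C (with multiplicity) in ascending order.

-4, 4, 5

Characteristic polynomial: p(r) = r^3 - 5r^2 - 16r + 80 = (r - 5)(r - 4)(r + 4).
Roots (with multiplicity): -4, 4, 5.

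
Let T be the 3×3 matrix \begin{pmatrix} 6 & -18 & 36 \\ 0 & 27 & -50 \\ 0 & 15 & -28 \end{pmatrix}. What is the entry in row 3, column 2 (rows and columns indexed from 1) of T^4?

-195

Characteristic polynomial: r^3 - 5r^2 - 12r + 36 = (r - 6)(r - 2)(r + 3), so the eigenvalues are -3, 2, 6.
r=-3: eigenvector (2, -5, -3).
r=6: eigenvector (1, 0, 0).
r=2: eigenvector (0, 2, 1).
P = [[2, 1, 0], [-5, 0, 2], [-3, 0, 1]], D = diag(-3, 6, 2), P⁻¹ = [[0, 1, -2], [1, -2, 4], [0, 3, -5]].
T⁴ = P·diag(81, 1296, 16)·P⁻¹ = [[1296, -2430, 4860], [0, -309, 650], [0, -195, 406]].
The requested entry is -195.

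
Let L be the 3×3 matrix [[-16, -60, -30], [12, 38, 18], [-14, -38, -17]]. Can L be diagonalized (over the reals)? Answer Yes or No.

Yes

Characteristic polynomial: p(λ) = λ^3 - 5λ^2 + 2λ + 8 = (λ - 4)(λ - 2)(λ + 1).
All 3 eigenvalues are distinct, so L is diagonalizable.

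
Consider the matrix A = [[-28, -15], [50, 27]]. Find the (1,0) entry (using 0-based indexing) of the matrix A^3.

350

Characteristic polynomial: λ^2 + λ - 6 = (λ - 2)(λ + 3), so the eigenvalues are -3, 2.
λ=2: eigenvector (1, -2).
λ=-3: eigenvector (3, -5).
P = [[1, 3], [-2, -5]], D = diag(2, -3), P⁻¹ = [[-5, -3], [2, 1]].
A³ = P·diag(8, -27)·P⁻¹ = [[-202, -105], [350, 183]].
The requested entry is 350.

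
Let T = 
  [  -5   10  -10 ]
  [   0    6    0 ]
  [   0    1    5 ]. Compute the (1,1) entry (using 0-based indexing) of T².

Characteristic polynomial: λ^3 - 6λ^2 - 25λ + 150 = (λ - 6)(λ - 5)(λ + 5), so the eigenvalues are -5, 5, 6.
λ=-5: eigenvector (1, 0, 0).
λ=6: eigenvector (0, 1, 1).
λ=5: eigenvector (-1, 0, 1).
P = [[1, 0, -1], [0, 1, 0], [0, 1, 1]], D = diag(-5, 6, 5), P⁻¹ = [[1, -1, 1], [0, 1, 0], [0, -1, 1]].
T² = P·diag(25, 36, 25)·P⁻¹ = [[25, 0, 0], [0, 36, 0], [0, 11, 25]].
The requested entry is 36.

36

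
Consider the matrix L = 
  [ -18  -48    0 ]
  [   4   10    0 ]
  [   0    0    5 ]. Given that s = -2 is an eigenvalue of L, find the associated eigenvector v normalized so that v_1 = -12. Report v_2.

4

L + 2I = [[-16, -48, 0], [4, 12, 0], [0, 0, 7]].
Solving (L + 2I)v = 0 gives the eigenspace spanned by (-12, 4, 0).
With v_1 = -12, v = (-12, 4, 0), so v_2 = 4.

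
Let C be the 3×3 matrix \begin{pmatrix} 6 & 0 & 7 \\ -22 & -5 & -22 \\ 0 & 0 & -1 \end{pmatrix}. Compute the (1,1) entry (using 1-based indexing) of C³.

216

Characteristic polynomial: r^3 - 31r - 30 = (r - 6)(r + 1)(r + 5), so the eigenvalues are -5, -1, 6.
r=6: eigenvector (1, -2, 0).
r=-5: eigenvector (0, 1, 0).
r=-1: eigenvector (-1, 0, 1).
P = [[1, 0, -1], [-2, 1, 0], [0, 0, 1]], D = diag(6, -5, -1), P⁻¹ = [[1, 0, 1], [2, 1, 2], [0, 0, 1]].
C³ = P·diag(216, -125, -1)·P⁻¹ = [[216, 0, 217], [-682, -125, -682], [0, 0, -1]].
The requested entry is 216.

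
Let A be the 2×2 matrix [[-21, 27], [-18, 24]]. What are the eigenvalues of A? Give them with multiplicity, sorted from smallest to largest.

-3, 6

Characteristic polynomial: p(t) = t^2 - 3t - 18 = (t - 6)(t + 3).
Roots (with multiplicity): -3, 6.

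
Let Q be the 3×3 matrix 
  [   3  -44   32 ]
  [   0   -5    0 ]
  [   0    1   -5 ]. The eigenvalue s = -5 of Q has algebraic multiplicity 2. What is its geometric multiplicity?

1

Q + 5I = [[8, -44, 32], [0, 0, 0], [0, 1, 0]].
This matrix has rank 2, so its null space has dimension 3 − 2 = 1.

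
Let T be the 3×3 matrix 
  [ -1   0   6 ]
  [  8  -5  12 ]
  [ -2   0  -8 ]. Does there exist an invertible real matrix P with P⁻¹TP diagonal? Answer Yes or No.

Characteristic polynomial: p(r) = r^3 + 14r^2 + 65r + 100 = (r + 4)(r + 5)^2.
r = -5 has algebraic multiplicity 2; rank(T + 5I) = 1, so geometric multiplicity = 2.
Every eigenvalue has geometric = algebraic multiplicity, so T is diagonalizable.

Yes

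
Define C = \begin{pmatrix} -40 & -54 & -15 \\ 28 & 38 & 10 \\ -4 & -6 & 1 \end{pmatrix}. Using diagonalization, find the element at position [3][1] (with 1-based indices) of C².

-12

Characteristic polynomial: μ^3 + μ^2 - 10μ + 8 = (μ - 2)(μ - 1)(μ + 4), so the eigenvalues are -4, 1, 2.
μ=1: eigenvector (-3, 2, 1).
μ=2: eigenvector (-2, 1, 2).
μ=-4: eigenvector (-3, 2, 0).
P = [[-3, -2, -3], [2, 1, 2], [1, 2, 0]], D = diag(1, 2, -4), P⁻¹ = [[4, 6, 1], [-2, -3, 0], [-3, -4, -1]].
C² = P·diag(1, 4, 16)·P⁻¹ = [[148, 198, 45], [-96, -128, -30], [-12, -18, 1]].
The requested entry is -12.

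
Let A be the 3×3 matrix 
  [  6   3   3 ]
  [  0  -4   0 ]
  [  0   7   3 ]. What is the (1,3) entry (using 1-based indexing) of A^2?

Characteristic polynomial: t^3 - 5t^2 - 18t + 72 = (t - 6)(t - 3)(t + 4), so the eigenvalues are -4, 3, 6.
t=6: eigenvector (1, 0, 0).
t=3: eigenvector (-1, 0, 1).
t=-4: eigenvector (0, 1, -1).
P = [[1, -1, 0], [0, 0, 1], [0, 1, -1]], D = diag(6, 3, -4), P⁻¹ = [[1, 1, 1], [0, 1, 1], [0, 1, 0]].
A² = P·diag(36, 9, 16)·P⁻¹ = [[36, 27, 27], [0, 16, 0], [0, -7, 9]].
The requested entry is 27.

27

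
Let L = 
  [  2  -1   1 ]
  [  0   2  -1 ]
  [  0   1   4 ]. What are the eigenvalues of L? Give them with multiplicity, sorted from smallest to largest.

2, 3, 3

Characteristic polynomial: p(r) = r^3 - 8r^2 + 21r - 18 = (r - 3)^2(r - 2).
Roots (with multiplicity): 2, 3, 3.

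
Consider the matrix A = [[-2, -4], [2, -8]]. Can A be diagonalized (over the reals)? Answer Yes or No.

Yes

Characteristic polynomial: p(t) = t^2 + 10t + 24 = (t + 4)(t + 6).
All 2 eigenvalues are distinct, so A is diagonalizable.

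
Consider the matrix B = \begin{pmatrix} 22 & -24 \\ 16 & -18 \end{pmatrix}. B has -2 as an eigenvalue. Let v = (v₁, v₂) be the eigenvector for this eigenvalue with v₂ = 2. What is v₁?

B + 2I = [[24, -24], [16, -16]].
Solving (B + 2I)v = 0 gives the eigenspace spanned by (2, 2).
With v₂ = 2, v = (2, 2), so v₁ = 2.

2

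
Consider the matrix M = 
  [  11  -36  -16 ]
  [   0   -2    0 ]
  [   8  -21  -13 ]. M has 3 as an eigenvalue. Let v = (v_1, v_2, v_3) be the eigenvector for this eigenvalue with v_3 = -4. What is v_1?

-8

M − 3I = [[8, -36, -16], [0, -5, 0], [8, -21, -16]].
Solving (M − 3I)v = 0 gives the eigenspace spanned by (-8, 0, -4).
With v_3 = -4, v = (-8, 0, -4), so v_1 = -8.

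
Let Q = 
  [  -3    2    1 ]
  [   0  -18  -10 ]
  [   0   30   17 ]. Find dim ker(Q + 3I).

1

Q + 3I = [[0, 2, 1], [0, -15, -10], [0, 30, 20]].
This matrix has rank 2, so its null space has dimension 3 − 2 = 1.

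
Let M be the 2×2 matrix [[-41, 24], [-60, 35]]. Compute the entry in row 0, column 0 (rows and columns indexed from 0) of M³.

-1241

Characteristic polynomial: t^2 + 6t + 5 = (t + 1)(t + 5), so the eigenvalues are -5, -1.
t=-1: eigenvector (-3, -5).
t=-5: eigenvector (-2, -3).
P = [[-3, -2], [-5, -3]], D = diag(-1, -5), P⁻¹ = [[3, -2], [-5, 3]].
M³ = P·diag(-1, -125)·P⁻¹ = [[-1241, 744], [-1860, 1115]].
The requested entry is -1241.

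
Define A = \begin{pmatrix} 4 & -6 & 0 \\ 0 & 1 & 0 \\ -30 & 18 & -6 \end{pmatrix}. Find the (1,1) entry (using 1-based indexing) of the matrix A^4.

Characteristic polynomial: λ^3 + λ^2 - 26λ + 24 = (λ - 4)(λ - 1)(λ + 6), so the eigenvalues are -6, 1, 4.
λ=4: eigenvector (1, 0, -3).
λ=1: eigenvector (2, 1, -6).
λ=-6: eigenvector (0, 0, 1).
P = [[1, 2, 0], [0, 1, 0], [-3, -6, 1]], D = diag(4, 1, -6), P⁻¹ = [[1, -2, 0], [0, 1, 0], [3, 0, 1]].
A⁴ = P·diag(256, 1, 1296)·P⁻¹ = [[256, -510, 0], [0, 1, 0], [3120, 1530, 1296]].
The requested entry is 256.

256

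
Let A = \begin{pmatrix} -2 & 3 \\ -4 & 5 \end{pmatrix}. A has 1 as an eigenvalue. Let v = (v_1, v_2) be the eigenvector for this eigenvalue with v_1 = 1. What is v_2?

A − 1I = [[-3, 3], [-4, 4]].
Solving (A − 1I)v = 0 gives the eigenspace spanned by (1, 1).
With v_1 = 1, v = (1, 1), so v_2 = 1.

1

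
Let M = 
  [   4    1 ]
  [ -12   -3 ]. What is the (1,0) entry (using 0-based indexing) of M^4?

-12

Characteristic polynomial: μ^2 - μ = μ(μ - 1), so the eigenvalues are 0, 1.
μ=1: eigenvector (1, -3).
μ=0: eigenvector (-1, 4).
P = [[1, -1], [-3, 4]], D = diag(1, 0), P⁻¹ = [[4, 1], [3, 1]].
M⁴ = P·diag(1, 0)·P⁻¹ = [[4, 1], [-12, -3]].
The requested entry is -12.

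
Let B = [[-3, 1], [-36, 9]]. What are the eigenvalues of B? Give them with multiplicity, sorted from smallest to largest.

3, 3

Characteristic polynomial: p(t) = t^2 - 6t + 9 = (t - 3)^2.
Roots (with multiplicity): 3, 3.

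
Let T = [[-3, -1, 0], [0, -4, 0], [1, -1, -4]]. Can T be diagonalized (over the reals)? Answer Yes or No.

Characteristic polynomial: p(λ) = λ^3 + 11λ^2 + 40λ + 48 = (λ + 3)(λ + 4)^2.
λ = -4 has algebraic multiplicity 2; rank(T + 4I) = 1, so geometric multiplicity = 2.
Every eigenvalue has geometric = algebraic multiplicity, so T is diagonalizable.

Yes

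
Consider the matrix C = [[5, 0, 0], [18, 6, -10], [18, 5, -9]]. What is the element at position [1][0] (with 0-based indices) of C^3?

378

Characteristic polynomial: s^3 - 2s^2 - 19s + 20 = (s - 5)(s - 1)(s + 4), so the eigenvalues are -4, 1, 5.
s=5: eigenvector (1, 2, 2).
s=1: eigenvector (0, 2, 1).
s=-4: eigenvector (0, 1, 1).
P = [[1, 0, 0], [2, 2, 1], [2, 1, 1]], D = diag(5, 1, -4), P⁻¹ = [[1, 0, 0], [0, 1, -1], [-2, -1, 2]].
C³ = P·diag(125, 1, -64)·P⁻¹ = [[125, 0, 0], [378, 66, -130], [378, 65, -129]].
The requested entry is 378.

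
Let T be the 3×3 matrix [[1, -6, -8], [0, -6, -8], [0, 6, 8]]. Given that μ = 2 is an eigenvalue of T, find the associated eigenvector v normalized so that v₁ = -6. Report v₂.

T − 2I = [[-1, -6, -8], [0, -8, -8], [0, 6, 6]].
Solving (T − 2I)v = 0 gives the eigenspace spanned by (-6, -3, 3).
With v₁ = -6, v = (-6, -3, 3), so v₂ = -3.

-3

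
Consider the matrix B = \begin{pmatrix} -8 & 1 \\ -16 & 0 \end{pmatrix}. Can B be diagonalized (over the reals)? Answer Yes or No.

No

Characteristic polynomial: p(t) = t^2 + 8t + 16 = (t + 4)^2.
t = -4 has algebraic multiplicity 2; rank(B + 4I) = 1, so geometric multiplicity = 1.
Geometric multiplicity < algebraic multiplicity, so B is not diagonalizable.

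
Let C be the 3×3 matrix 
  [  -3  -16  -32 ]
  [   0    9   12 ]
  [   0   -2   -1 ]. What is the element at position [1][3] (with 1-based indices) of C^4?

Characteristic polynomial: λ^3 - 5λ^2 - 9λ + 45 = (λ - 5)(λ - 3)(λ + 3), so the eigenvalues are -3, 3, 5.
λ=5: eigenvector (-2, 3, -1).
λ=-3: eigenvector (1, 0, 0).
λ=3: eigenvector (0, -2, 1).
P = [[-2, 1, 0], [3, 0, -2], [-1, 0, 1]], D = diag(5, -3, 3), P⁻¹ = [[0, 1, 2], [1, 2, 4], [0, 1, 3]].
C⁴ = P·diag(625, 81, 81)·P⁻¹ = [[81, -1088, -2176], [0, 1713, 3264], [0, -544, -1007]].
The requested entry is -2176.

-2176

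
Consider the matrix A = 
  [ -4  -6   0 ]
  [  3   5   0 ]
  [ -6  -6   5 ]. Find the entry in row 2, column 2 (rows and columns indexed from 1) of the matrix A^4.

Characteristic polynomial: r^3 - 6r^2 + 3r + 10 = (r - 5)(r - 2)(r + 1), so the eigenvalues are -1, 2, 5.
r=-1: eigenvector (2, -1, 1).
r=5: eigenvector (0, 0, 1).
r=2: eigenvector (-1, 1, 0).
P = [[2, 0, -1], [-1, 0, 1], [1, 1, 0]], D = diag(-1, 5, 2), P⁻¹ = [[1, 1, 0], [-1, -1, 1], [1, 2, 0]].
A⁴ = P·diag(1, 625, 16)·P⁻¹ = [[-14, -30, 0], [15, 31, 0], [-624, -624, 625]].
The requested entry is 31.

31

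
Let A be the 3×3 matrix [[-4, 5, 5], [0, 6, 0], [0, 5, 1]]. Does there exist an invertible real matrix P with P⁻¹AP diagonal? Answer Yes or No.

Yes

Characteristic polynomial: p(t) = t^3 - 3t^2 - 22t + 24 = (t - 6)(t - 1)(t + 4).
All 3 eigenvalues are distinct, so A is diagonalizable.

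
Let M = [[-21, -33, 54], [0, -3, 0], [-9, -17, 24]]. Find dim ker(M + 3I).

M + 3I = [[-18, -33, 54], [0, 0, 0], [-9, -17, 27]].
This matrix has rank 2, so its null space has dimension 3 − 2 = 1.

1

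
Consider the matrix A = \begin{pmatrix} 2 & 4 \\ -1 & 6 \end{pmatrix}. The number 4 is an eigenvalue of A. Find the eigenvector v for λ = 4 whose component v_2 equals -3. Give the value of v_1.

A − 4I = [[-2, 4], [-1, 2]].
Solving (A − 4I)v = 0 gives the eigenspace spanned by (-6, -3).
With v_2 = -3, v = (-6, -3), so v_1 = -6.

-6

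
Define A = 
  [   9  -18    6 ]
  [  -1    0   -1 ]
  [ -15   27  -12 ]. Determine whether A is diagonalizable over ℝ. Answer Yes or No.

Characteristic polynomial: p(λ) = λ^3 + 3λ^2 - 9λ - 27 = (λ - 3)(λ + 3)^2.
λ = -3 has algebraic multiplicity 2; rank(A + 3I) = 2, so geometric multiplicity = 1.
Geometric multiplicity < algebraic multiplicity, so A is not diagonalizable.

No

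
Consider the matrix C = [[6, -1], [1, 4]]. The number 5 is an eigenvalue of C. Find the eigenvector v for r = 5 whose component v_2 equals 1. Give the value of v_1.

1

C − 5I = [[1, -1], [1, -1]].
Solving (C − 5I)v = 0 gives the eigenspace spanned by (1, 1).
With v_2 = 1, v = (1, 1), so v_1 = 1.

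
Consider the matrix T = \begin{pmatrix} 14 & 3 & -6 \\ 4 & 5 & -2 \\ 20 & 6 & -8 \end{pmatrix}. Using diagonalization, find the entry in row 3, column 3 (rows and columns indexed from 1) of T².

-68

Characteristic polynomial: λ^3 - 11λ^2 + 38λ - 40 = (λ - 5)(λ - 4)(λ - 2), so the eigenvalues are 2, 4, 5.
λ=2: eigenvector (1, 0, 2).
λ=5: eigenvector (1, 1, 2).
λ=4: eigenvector (0, 2, 1).
P = [[1, 1, 0], [0, 1, 2], [2, 2, 1]], D = diag(2, 5, 4), P⁻¹ = [[-3, -1, 2], [4, 1, -2], [-2, 0, 1]].
T² = P·diag(4, 25, 16)·P⁻¹ = [[88, 21, -42], [36, 25, -18], [144, 42, -68]].
The requested entry is -68.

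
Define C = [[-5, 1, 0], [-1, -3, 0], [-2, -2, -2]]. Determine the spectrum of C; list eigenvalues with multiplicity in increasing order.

Characteristic polynomial: p(r) = r^3 + 10r^2 + 32r + 32 = (r + 2)(r + 4)^2.
Roots (with multiplicity): -4, -4, -2.

-4, -4, -2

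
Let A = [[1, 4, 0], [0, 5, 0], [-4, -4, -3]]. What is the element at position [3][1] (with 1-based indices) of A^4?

Characteristic polynomial: λ^3 - 3λ^2 - 13λ + 15 = (λ - 5)(λ - 1)(λ + 3), so the eigenvalues are -3, 1, 5.
λ=1: eigenvector (1, 0, -1).
λ=-3: eigenvector (0, 0, 1).
λ=5: eigenvector (1, 1, -1).
P = [[1, 0, 1], [0, 0, 1], [-1, 1, -1]], D = diag(1, -3, 5), P⁻¹ = [[1, -1, 0], [1, 0, 1], [0, 1, 0]].
A⁴ = P·diag(1, 81, 625)·P⁻¹ = [[1, 624, 0], [0, 625, 0], [80, -624, 81]].
The requested entry is 80.

80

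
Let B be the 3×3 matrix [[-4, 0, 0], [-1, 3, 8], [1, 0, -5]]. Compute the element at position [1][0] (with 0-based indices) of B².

Characteristic polynomial: λ^3 + 6λ^2 - 7λ - 60 = (λ - 3)(λ + 4)(λ + 5), so the eigenvalues are -5, -4, 3.
λ=-4: eigenvector (1, -1, 1).
λ=3: eigenvector (0, 1, 0).
λ=-5: eigenvector (0, -1, 1).
P = [[1, 0, 0], [-1, 1, -1], [1, 0, 1]], D = diag(-4, 3, -5), P⁻¹ = [[1, 0, 0], [0, 1, 1], [-1, 0, 1]].
B² = P·diag(16, 9, 25)·P⁻¹ = [[16, 0, 0], [9, 9, -16], [-9, 0, 25]].
The requested entry is 9.

9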